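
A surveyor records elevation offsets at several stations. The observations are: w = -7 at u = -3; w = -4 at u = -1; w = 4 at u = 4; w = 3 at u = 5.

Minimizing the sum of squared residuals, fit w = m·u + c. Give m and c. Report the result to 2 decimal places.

m = 1.36, c = -2.70

The normal system MᵀM·[m, c]ᵀ = Mᵀw is [[51, 5]; [5, 4]]·[m, c]ᵀ = [56, -4]ᵀ.
det = 51·4 − 5² = 179.
m = (56·4 − 5·(-4))/179 = 244/179; c = (51·(-4) − 5·56)/179 = -484/179.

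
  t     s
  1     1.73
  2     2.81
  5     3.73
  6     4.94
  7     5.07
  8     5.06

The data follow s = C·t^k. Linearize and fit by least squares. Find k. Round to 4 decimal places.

Taking logs, ln s = k·ln t + ln C, so regress ln s on ln t.
Σln t = 8.1197, Σ(ln t)² = 14.3918, Σln s = 7.7398, Σln t·ln s = 12.2273.
Equations: 14.3918·k + 8.1197·ln C = 12.2273;  8.1197·k + 6·ln C = 7.7398.
Slope k = (n·Σln t·ln s − Σln t·Σln s)/(n·Σ(ln t)² − (Σln t)²) = (6·12.2273 − 8.1197·7.7398)/20.4213 = 0.51511; ln C = (Σln s − k·Σln t)/n = 0.59287.

k = 0.5151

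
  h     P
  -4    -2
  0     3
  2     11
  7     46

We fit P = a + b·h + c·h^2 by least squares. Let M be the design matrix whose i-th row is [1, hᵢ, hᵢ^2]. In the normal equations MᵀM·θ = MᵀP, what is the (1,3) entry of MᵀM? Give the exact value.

69

Row 1 ↔ basis 1, column 3 ↔ basis h^2, so (MᵀM)_{1,3} = Σᵢ h^2 = (1)·(16) + (1)·(0) + (1)·(4) + (1)·(49) = 69.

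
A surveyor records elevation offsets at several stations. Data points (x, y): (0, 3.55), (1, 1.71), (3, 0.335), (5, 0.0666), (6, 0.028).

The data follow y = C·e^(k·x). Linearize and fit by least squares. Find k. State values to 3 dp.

k = -0.808

Taking logs, ln y = k·x + ln C, so regress ln y on x.
Sums: Σx = 15.0000, Σ(x)² = 71.0000, Σln y = -5.5748, Σx·ln y = -37.7429.
Normal system: [[71.0000, 15.0000]; [15.0000, 5]]·[k, ln C]ᵀ = [-37.7429, -5.5748]ᵀ.
Δ = 71.0000·5 − (15.0000)² = 130.0000; k = (-37.7429·5 − 15.0000·-5.5748)/130.0000 = -0.80841, ln C = (71.0000·-5.5748 − 15.0000·-37.7429)/130.0000 = 1.31026.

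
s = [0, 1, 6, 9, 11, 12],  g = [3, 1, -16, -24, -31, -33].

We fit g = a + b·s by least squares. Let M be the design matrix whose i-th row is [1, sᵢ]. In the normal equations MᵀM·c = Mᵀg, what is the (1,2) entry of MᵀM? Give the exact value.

39

Row 1 ↔ basis 1, column 2 ↔ basis s, so (MᵀM)_{1,2} = Σᵢ s = (1)·(0) + (1)·(1) + (1)·(6) + (1)·(9) + (1)·(11) + (1)·(12) = 39.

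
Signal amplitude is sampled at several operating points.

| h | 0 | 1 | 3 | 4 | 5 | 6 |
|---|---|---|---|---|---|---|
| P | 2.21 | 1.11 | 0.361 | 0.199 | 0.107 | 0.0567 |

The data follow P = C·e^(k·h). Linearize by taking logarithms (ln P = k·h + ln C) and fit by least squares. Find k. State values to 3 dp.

k = -0.602

Let Y = ln P. Fitting Y = k·h + ln C by least squares:
Σh = 19.0000, Σ(h)² = 87.0000, Σln P = -6.8409, Σh·ln P = -37.8046.
Equations: 87.0000·k + 19.0000·ln C = -37.8046;  19.0000·k + 6·ln C = -6.8409.
Slope k = (n·Σh·ln P − Σh·Σln P)/(n·Σ(h)² − (Σh)²) = (6·-37.8046 − 19.0000·-6.8409)/161.0000 = -0.60156; ln C = (Σln P − k·Σh)/n = 0.76479.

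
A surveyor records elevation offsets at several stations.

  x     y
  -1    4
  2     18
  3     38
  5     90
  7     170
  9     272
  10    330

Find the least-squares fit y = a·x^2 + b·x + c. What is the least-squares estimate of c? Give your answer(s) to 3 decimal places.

c = 2.703

Normal-equation sums: Σx^2·x^2 = 19685, Σx^2·x = 2231, Σx^2 = 269, Σx·x = 269, Σx = 35, Σ1 = 7.
For Mᵀy: Σx^2·y = 66030, Σx·y = 7534, Σy = 922.
So MᵀM·[a, b, c]ᵀ = Mᵀy: [[19685, 2231, 269]; [2231, 269, 35]; [269, 35, 7]]·[a, b, c]ᵀ = [66030, 7534, 922]ᵀ.
Solving the 3×3 system (Gaussian elimination) gives a = 19225/6306, b = 14951/6306, c = 2841/1051.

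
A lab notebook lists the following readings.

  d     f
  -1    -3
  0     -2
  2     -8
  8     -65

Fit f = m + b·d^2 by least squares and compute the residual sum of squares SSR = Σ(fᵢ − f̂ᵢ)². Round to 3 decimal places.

From the data, Σ1 = 4, Σd^2 = 69, Σd^2·d^2 = 4113.
Moment sums: Σf = -78, Σd^2·f = -4195.
Δ = 4·4113 − 69² = 11691.
m = ((-78)·4113 − 69·(-4195))/11691 = -10453/3897; b = (4·(-4195) − 69·(-78))/11691 = -11398/11691.
Residuals: 7684/11691, 2659/3897, -16577/11691, 916/11691; SSR = 34070/11691.

SSR = 2.914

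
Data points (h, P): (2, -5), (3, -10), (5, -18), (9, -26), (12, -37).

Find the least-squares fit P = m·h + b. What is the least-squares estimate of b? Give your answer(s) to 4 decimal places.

Forming MᵀM = [[263, 31]; [31, 5]] and MᵀP = [-808, -96]ᵀ gives MᵀM·[m, b]ᵀ = MᵀP.
Eliminating b: 5·(row 1) − 31·(row 2) gives 354·m = 5·(-808) − 31·(-96) = -1064, so m = -532/177.
Then b = ((-96) − 31·(-532/177))/5 = -100/177.

b = -0.5650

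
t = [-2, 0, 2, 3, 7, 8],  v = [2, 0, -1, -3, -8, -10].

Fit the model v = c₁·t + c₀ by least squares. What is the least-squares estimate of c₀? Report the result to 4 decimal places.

The normal system MᵀM·[c₁, c₀]ᵀ = Mᵀv is [[130, 18]; [18, 6]]·[c₁, c₀]ᵀ = [-151, -20]ᵀ.
Eliminating c₀: 6·(row 1) − 18·(row 2) gives 456·c₁ = 6·(-151) − 18·(-20) = -546, so c₁ = -91/76.
Then c₀ = ((-20) − 18·(-91/76))/6 = 59/228.

c₀ = 0.2588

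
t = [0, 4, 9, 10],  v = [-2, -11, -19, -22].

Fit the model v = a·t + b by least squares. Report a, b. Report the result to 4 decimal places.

From the data, Σt·t = 197, Σt = 23, Σ1 = 4.
Right-hand side: Σt·v = -435, Σv = -54.
det = 197·4 − 23² = 259.
a = ((-435)·4 − 23·(-54))/259 = -498/259; b = (197·(-54) − 23·(-435))/259 = -633/259.

a = -1.9228, b = -2.4440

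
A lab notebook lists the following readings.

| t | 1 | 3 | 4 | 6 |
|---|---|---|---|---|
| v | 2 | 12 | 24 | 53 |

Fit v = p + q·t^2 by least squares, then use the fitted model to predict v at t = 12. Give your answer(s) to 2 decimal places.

Entries of MᵀM: Σ1 = 4, Σt^2 = 62, Σt^2·t^2 = 1634.
Right-hand side: Σv = 91, Σt^2·v = 2402.
So MᵀM·[p, q]ᵀ = Mᵀv: [[4, 62]; [62, 1634]]·[p, q]ᵀ = [91, 2402]ᵀ.
det = 4·1634 − 62² = 2692.
p = (91·1634 − 62·2402)/2692 = -115/1346; q = (4·2402 − 62·91)/2692 = 1983/1346.
At t = 12: v̂ = (-115/1346)·(1) + (1983/1346)·(144) = 285437/1346.

v̂ = 212.06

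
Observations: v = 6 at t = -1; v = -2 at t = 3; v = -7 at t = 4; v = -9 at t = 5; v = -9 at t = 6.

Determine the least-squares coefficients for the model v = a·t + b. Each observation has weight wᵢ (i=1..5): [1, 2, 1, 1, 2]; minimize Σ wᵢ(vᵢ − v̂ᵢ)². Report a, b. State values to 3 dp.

Compute the Gram sums: Σwᵢ·t·t = 132, Σwᵢ·t = 26, Σwᵢ·1 = 7.
And Σwᵢ·t·v = -199, Σwᵢ·v = -32.
AᵀWA·[a, b]ᵀ = AᵀWv becomes [[132, 26]; [26, 7]]·[a, b]ᵀ = [-199, -32]ᵀ.
Determinant 132·7 − 26² = 248.
a = ((-199)·7 − 26·(-32))/248 = -561/248; b = (132·(-32) − 26·(-199))/248 = 475/124.

a = -2.262, b = 3.831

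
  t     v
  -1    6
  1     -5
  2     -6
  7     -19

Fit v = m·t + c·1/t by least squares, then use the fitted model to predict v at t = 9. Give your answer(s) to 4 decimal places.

With design matrix M, MᵀM = [[55, 4]; [4, 445/196]] and Mᵀv = [-156, -117/7]ᵀ.
Determinant 55·(445/196) − 4² = 21339/196.
m = ((-156)·(445/196) − 4·(-117/7))/(21339/196) = -18772/7113; c = (55·(-117/7) − 4·(-156))/(21339/196) = -19292/7113.
At t = 9: v̂ = (-18772/7113)·(9) + (-19292/7113)·(1/9) = -1539824/64017.

v̂ = -24.0534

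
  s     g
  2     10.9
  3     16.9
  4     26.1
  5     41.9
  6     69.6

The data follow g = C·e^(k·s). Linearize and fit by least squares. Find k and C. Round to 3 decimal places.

With ln gᵢ as the transformed response and sᵢ as the regressor:
AᵀA = [[90.0000, 20.0000]; [20.0000, 5]], rhs = [70.4402, 16.4561]ᵀ  (here Σs = 20.0000, Σ(s)² = 90.0000, Σln g = 16.4561, Σs·ln g = 70.4402).
Slope k = (n·Σs·ln g − Σs·Σln g)/(n·Σ(s)² − (Σs)²) = (5·70.4402 − 20.0000·16.4561)/50.0000 = 0.46160; ln C = (Σln g − k·Σs)/n = 1.44482, so C = exp(1.44482) = 4.24110.

k = 0.462, C = 4.241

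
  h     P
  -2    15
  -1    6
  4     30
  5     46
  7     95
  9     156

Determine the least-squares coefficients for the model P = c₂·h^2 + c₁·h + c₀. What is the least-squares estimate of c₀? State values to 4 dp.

Sums needed: Σh^2·h^2 = 9860, Σh^2·h = 1252, Σh^2 = 176, Σh·h = 176, Σh = 22, Σ1 = 6.
For AᵀP: Σh^2·P = 18987, Σh·P = 2383, ΣP = 348.
Normal equations: [[9860, 1252, 176]; [1252, 176, 22]; [176, 22, 6]]·[c₂, c₁, c₀]ᵀ = [18987, 2383, 348]ᵀ.
Solving the 3×3 system (Gaussian elimination) gives c₂ = 19079/9204, c₁ = -3634/2301, c₀ = 2290/767.

c₀ = 2.9857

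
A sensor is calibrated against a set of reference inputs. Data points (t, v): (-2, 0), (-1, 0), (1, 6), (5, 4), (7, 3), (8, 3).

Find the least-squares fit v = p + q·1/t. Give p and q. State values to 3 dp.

XᵀX·[p, q]ᵀ = Xᵀv reads: 6·p + (-9/280)·q = 16;  (-9/280)·p + (182361/78400)·q = 2129/280.
(Σ1 = 6, Σ1/t = -9/280, Σ1/t·1/t = 182361/78400, Σv = 16, Σ1/t·v = 2129/280.)
Eliminating q: (182361/78400)·(row 1) − (-9/280)·(row 2) gives (218817/15680)·p = (182361/78400)·16 − (-9/280)·(2129/280) = 2936937/78400, so p = 978979/364695.
Then q = ((2129/280) − (-9/280)·(978979/364695))/(182361/78400) = 241136/72939.

p = 2.684, q = 3.306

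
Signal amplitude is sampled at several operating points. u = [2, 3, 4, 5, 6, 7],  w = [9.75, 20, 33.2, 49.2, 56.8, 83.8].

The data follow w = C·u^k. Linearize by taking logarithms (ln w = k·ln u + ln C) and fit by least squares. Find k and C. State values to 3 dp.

Linearized form: ln w = k·ln u + ln C. From the 6 transformed points,
Σln u = 8.5252, Σ(ln u)² = 13.1965, Σln w = 21.1394, Σln u·ln w = 31.8506.
Equations: 13.1965·k + 8.5252·ln C = 31.8506;  8.5252·k + 6·ln C = 21.1394.
Δ = 13.1965·6 − (8.5252)² = 6.5005; k = (31.8506·6 − 8.5252·21.1394)/6.5005 = 1.67476, ln C = (13.1965·21.1394 − 8.5252·31.8506)/6.5005 = 1.14363, so C = exp(1.14363) = 3.13815.

k = 1.675, C = 3.138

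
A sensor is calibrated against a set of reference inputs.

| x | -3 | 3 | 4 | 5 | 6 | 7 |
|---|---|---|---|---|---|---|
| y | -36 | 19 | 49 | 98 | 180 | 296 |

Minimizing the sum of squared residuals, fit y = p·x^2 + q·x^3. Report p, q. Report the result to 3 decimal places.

p = -1.030, q = 1.007

Normal-equation sums: Σx^2·x^2 = 4740, Σx^2·x^3 = 28732, Σx^3·x^3 = 185484.
For Mᵀy: Σx^2·y = 24065, Σx^3·y = 157279.
MᵀM·[p, q]ᵀ = Mᵀy becomes [[4740, 28732]; [28732, 185484]]·[p, q]ᵀ = [24065, 157279]ᵀ.
Eliminating q: 185484·(row 1) − 28732·(row 2) gives 53666336·p = 185484·24065 − 28732·157279 = -55267768, so p = -6908471/6708292.
Then q = (157279 − 28732·(-6908471/6708292))/185484 = 1689590/1677073.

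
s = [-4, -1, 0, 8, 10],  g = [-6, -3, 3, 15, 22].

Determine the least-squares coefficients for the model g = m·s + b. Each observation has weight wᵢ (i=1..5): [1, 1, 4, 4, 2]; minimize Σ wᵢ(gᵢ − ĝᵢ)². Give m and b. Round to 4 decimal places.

m = 1.8272, b = 1.7600

Entries of AᵀWA: Σwᵢ·s·s = 473, Σwᵢ·s = 47, Σwᵢ·1 = 12.
For AᵀWg: Σwᵢ·s·g = 947, Σwᵢ·g = 107.
Normal equations: [[473, 47]; [47, 12]]·[m, b]ᵀ = [947, 107]ᵀ.
Δ = 473·12 − 47² = 3467.
m = (947·12 − 47·107)/3467 = 6335/3467; b = (473·107 − 47·947)/3467 = 6102/3467.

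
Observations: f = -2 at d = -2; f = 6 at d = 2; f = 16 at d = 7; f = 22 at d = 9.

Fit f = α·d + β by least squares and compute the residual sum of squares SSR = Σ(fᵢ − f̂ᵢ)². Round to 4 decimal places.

SSR = 1.6486

Compute the Gram sums: Σd·d = 138, Σd = 16, Σ1 = 4.
For Mᵀf: Σd·f = 326, Σf = 42.
So MᵀM·[α, β]ᵀ = Mᵀf: [[138, 16]; [16, 4]]·[α, β]ᵀ = [326, 42]ᵀ.
Δ = 138·4 − 16² = 296.
α = (326·4 − 16·42)/296 = 79/37; β = (138·42 − 16·326)/296 = 145/74.
Residuals: 23/74, -17/74, -67/74, 61/74; SSR = 61/37.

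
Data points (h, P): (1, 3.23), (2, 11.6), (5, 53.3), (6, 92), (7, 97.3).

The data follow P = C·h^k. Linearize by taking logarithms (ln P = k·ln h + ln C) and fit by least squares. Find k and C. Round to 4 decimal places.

Let Y = ln P. Fitting Y = k·ln h + ln C by least squares:
Over the data: Σln h = 6.0403, Σ(ln h)² = 10.0677, Σln P = 16.6990, Σln h·ln P = 25.1079.
Normal system: [[10.0677, 6.0403]; [6.0403, 5]]·[k, ln C]ᵀ = [25.1079, 16.6990]ᵀ.
Solving (det = 13.8539): k = 1.78095, ln C = 1.18832, so C = exp(1.18832) = 3.28157.

k = 1.7810, C = 3.2816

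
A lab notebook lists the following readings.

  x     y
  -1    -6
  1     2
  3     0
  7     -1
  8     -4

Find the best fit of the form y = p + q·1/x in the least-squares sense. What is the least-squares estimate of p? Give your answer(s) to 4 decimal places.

p = -2.2891

Sums needed: Σ1 = 5, Σ1/x = 101/168, Σ1/x·1/x = 60601/28224.
And Σy = -9, Σ1/x·y = 103/14.
Normal equations: [[5, 101/168]; [101/168, 60601/28224]]·[p, q]ᵀ = [-9, 103/14]ᵀ.
Eliminating q: (60601/28224)·(row 1) − (101/168)·(row 2) gives (73201/7056)·p = (60601/28224)·(-9) − (101/168)·(103/14) = -223415/9408, so p = -670245/292804.
Then q = ((103/14) − (101/168)·(-670245/292804))/(60601/28224) = 297738/73201.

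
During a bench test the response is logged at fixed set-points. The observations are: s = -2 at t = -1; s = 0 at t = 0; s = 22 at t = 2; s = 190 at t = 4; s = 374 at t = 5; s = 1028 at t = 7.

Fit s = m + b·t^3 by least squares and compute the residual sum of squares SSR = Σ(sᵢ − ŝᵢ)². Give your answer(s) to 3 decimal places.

The normal equations are: 6·m + 539·b = 1612;  539·m + 137435·b = 411692.
Eliminating b: 137435·(row 1) − 539·(row 2) gives 534089·m = 137435·1612 − 539·411692 = -356768, so m = -356768/534089.
Then b = (411692 − 539·(-356768/534089))/137435 = 1601284/534089.
Residuals: 889874/534089, 356768/534089, -703546/534089, -648498/534089, -54446/534089, 159848/534089; SSR = 3488560/534089.

SSR = 6.532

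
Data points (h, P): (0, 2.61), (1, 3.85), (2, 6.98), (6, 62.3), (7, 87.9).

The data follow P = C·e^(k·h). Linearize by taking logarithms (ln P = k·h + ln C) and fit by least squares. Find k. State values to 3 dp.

Linearized form: ln P = k·h + ln C. From the 5 transformed points,
Over the data: Σh = 16.0000, Σ(h)² = 90.0000, Σln P = 12.8586, Σh·ln P = 61.3593.
Normal system: [[90.0000, 16.0000]; [16.0000, 5]]·[k, ln C]ᵀ = [61.3593, 12.8586]ᵀ.
Slope k = (n·Σh·ln P − Σh·Σln P)/(n·Σ(h)² − (Σh)²) = (5·61.3593 − 16.0000·12.8586)/194.0000 = 0.52092; ln C = (Σln P − k·Σh)/n = 0.90478.

k = 0.521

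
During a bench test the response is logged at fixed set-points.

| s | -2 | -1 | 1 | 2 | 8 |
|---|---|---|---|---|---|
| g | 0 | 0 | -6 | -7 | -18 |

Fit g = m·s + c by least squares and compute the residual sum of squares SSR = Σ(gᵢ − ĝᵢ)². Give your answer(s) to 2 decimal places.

SSR = 2.95

The normal equations are: 74·m + 8·c = -164;  8·m + 5·c = -31.
Δ = 74·5 − 8² = 306.
m = ((-164)·5 − 8·(-31))/306 = -286/153; c = (74·(-31) − 8·(-164))/306 = -491/153.
Residuals: -9/17, 205/153, -47/51, -8/153, 25/153; SSR = 452/153.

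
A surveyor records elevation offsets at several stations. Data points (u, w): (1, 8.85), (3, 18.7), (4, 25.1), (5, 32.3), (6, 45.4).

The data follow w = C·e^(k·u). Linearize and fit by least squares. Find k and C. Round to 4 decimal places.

k = 0.3217, C = 6.7000

Linearized form: ln w = k·u + ln C. From the 5 transformed points,
Sums: Σu = 19.0000, Σ(u)² = 87.0000, Σln w = 15.6224, Σu·ln w = 64.1259.
Normal system: [[87.0000, 19.0000]; [19.0000, 5]]·[k, ln C]ᵀ = [64.1259, 15.6224]ᵀ.
Solving (det = 74.0000): k = 0.32168, ln C = 1.90211, so C = exp(1.90211) = 6.70003.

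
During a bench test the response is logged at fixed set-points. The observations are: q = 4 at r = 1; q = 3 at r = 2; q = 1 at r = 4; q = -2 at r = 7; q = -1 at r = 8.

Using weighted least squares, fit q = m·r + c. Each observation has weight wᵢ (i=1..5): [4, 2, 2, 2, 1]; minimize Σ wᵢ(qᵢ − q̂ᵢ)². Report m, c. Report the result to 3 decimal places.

m = -0.878, c = 4.762

Forming XᵀWX = [[206, 38]; [38, 11]] and XᵀWq = [0, 19]ᵀ gives XᵀWX·[m, c]ᵀ = XᵀWq.
Determinant 206·11 − 38² = 822.
m = (0·11 − 38·19)/822 = -361/411; c = (206·19 − 38·0)/822 = 1957/411.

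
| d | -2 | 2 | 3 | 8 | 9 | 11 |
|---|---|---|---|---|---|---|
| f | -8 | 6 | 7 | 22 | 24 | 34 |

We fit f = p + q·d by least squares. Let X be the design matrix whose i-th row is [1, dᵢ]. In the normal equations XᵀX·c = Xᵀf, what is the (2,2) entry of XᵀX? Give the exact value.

Row 2 ↔ basis d, column 2 ↔ basis d, so (XᵀX)_{2,2} = Σᵢ (d)·(d) = (-2)·(-2) + (2)·(2) + (3)·(3) + (8)·(8) + (9)·(9) + (11)·(11) = 283.

283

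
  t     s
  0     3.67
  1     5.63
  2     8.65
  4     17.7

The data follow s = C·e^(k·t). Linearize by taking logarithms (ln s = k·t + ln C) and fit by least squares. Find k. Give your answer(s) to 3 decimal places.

Taking logs, ln s = k·t + ln C, so regress ln s on t.
Σt = 7.0000, Σ(t)² = 21.0000, Σln s = 8.0594, Σt·ln s = 17.5375.
Equations: 21.0000·k + 7.0000·ln C = 17.5375;  7.0000·k + 4·ln C = 8.0594.
Δ = 21.0000·4 − (7.0000)² = 35.0000; k = (17.5375·4 − 7.0000·8.0594)/35.0000 = 0.39240, ln C = (21.0000·8.0594 − 7.0000·17.5375)/35.0000 = 1.32816.

k = 0.392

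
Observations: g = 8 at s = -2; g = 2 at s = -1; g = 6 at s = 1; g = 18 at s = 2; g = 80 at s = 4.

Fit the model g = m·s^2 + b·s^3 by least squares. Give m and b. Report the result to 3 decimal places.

m = 3.129, b = 0.473

Setting ∂/∂m … = 0 gives: 290·m + 1024·b = 1392;  1024·m + 4226·b = 5204.
Eliminating b: 4226·(row 1) − 1024·(row 2) gives 176964·m = 4226·1392 − 1024·5204 = 553696, so m = 138424/44241.
Then b = (5204 − 1024·(138424/44241))/4226 = 20938/44241.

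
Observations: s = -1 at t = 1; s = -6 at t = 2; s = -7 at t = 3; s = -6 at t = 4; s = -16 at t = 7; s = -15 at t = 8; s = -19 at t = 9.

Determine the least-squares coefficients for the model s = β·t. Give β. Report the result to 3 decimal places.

β = -2.058

The normal equations are: 224·β = -461.
(Σt·t = 224, Σt·s = -461.)
β = (-461)/224 = -2.05804.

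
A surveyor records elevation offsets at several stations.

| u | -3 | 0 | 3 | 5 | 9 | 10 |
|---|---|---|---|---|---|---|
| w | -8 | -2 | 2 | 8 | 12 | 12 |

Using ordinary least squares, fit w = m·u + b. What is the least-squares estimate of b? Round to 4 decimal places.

b = -2.3125

The normal equations are: 224·m + 24·b = 298;  24·m + 6·b = 24.
det = 224·6 − 24² = 768.
m = (298·6 − 24·24)/768 = 101/64; b = (224·24 − 24·298)/768 = -37/16.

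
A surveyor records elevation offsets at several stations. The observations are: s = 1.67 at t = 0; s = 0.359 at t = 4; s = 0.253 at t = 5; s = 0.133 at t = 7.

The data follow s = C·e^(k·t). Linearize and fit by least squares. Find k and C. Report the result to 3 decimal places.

Let Y = ln s. Fitting Y = k·t + ln C by least squares:
XᵀX = [[90.0000, 16.0000]; [16.0000, 4]], rhs = [-25.0914, -3.9034]ᵀ  (here Σt = 16.0000, Σ(t)² = 90.0000, Σln s = -3.9034, Σt·ln s = -25.0914).
Δ = 90.0000·4 − (16.0000)² = 104.0000; k = (-25.0914·4 − 16.0000·-3.9034)/104.0000 = -0.36453, ln C = (90.0000·-3.9034 − 16.0000·-25.0914)/104.0000 = 0.48229, so C = exp(0.48229) = 1.61978.

k = -0.365, C = 1.620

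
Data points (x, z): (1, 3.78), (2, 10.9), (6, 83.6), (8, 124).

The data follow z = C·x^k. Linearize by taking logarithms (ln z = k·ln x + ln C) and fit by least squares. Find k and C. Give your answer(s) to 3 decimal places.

Linearized form: ln z = k·ln x + ln C. From the 4 transformed points,
Σln x = 4.5643, Σ(ln x)² = 8.0149, Σln z = 12.9648, Σln x·ln z = 19.6097.
Normal system: [[8.0149, 4.5643]; [4.5643, 4]]·[k, ln C]ᵀ = [19.6097, 12.9648]ᵀ.
Δ = 8.0149·4 − (4.5643)² = 11.2265; k = (19.6097·4 − 4.5643·12.9648)/11.2265 = 1.71583, ln C = (8.0149·12.9648 − 4.5643·19.6097)/11.2265 = 1.28329, so C = exp(1.28329) = 3.60848.

k = 1.716, C = 3.608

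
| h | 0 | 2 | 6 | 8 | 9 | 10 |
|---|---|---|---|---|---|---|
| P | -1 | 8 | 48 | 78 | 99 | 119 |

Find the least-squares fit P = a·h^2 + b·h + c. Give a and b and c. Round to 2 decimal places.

a = 0.98, b = 2.21, c = -0.73

Entries of XᵀX: Σh^2·h^2 = 21969, Σh^2·h = 2465, Σh^2 = 285, Σh·h = 285, Σh = 35, Σ1 = 6.
Moment sums: Σh^2·P = 26671, Σh·P = 3009, ΣP = 351.
Inverting the 3×3 Gram matrix, [a, b, c]ᵀ = [21965/22524, 83091/37540, -8251/11262]ᵀ.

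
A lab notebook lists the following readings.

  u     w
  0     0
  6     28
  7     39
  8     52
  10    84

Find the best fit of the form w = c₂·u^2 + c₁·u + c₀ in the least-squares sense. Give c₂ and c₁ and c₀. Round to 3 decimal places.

c₂ = 0.938, c₁ = -0.988, c₀ = 0.012

Forming XᵀX = [[17793, 2071, 249]; [2071, 249, 31]; [249, 31, 5]] and Xᵀw = [14647, 1697, 203]ᵀ gives XᵀX·[c₂, c₁, c₀]ᵀ = Xᵀw.
Solving the 3×3 system (Gaussian elimination) gives c₂ = 378/403, c₁ = -398/403, c₀ = 5/403.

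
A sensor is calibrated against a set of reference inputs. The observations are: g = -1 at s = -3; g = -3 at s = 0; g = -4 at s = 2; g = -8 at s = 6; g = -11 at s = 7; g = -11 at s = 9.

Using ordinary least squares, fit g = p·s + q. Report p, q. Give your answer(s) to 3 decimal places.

p = -0.910, q = -3.148

With design matrix A, AᵀA = [[179, 21]; [21, 6]] and Aᵀg = [-229, -38]ᵀ.
Determinant 179·6 − 21² = 633.
p = ((-229)·6 − 21·(-38))/633 = -192/211; q = (179·(-38) − 21·(-229))/633 = -1993/633.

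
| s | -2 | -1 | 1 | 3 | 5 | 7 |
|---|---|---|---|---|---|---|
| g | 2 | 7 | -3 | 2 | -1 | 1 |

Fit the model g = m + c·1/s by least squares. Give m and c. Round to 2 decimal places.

Compute the Gram sums: Σ1 = 6, Σ1/s = 37/210, Σ1/s·1/s = 106789/44100.
Moment sums: Σg = 8, Σ1/s·g = -1091/105.
MᵀM·[m, c]ᵀ = Mᵀg becomes [[6, 37/210]; [37/210, 106789/44100]]·[m, c]ᵀ = [8, -1091/105]ᵀ.
Eliminating c: (106789/44100)·(row 1) − (37/210)·(row 2) gives (127873/8820)·m = (106789/44100)·8 − (37/210)·(-1091/105) = 7421/350, so m = 935046/639365.
Then c = ((-1091/105) − (37/210)·(935046/639365))/(106789/44100) = -562296/127873.

m = 1.46, c = -4.40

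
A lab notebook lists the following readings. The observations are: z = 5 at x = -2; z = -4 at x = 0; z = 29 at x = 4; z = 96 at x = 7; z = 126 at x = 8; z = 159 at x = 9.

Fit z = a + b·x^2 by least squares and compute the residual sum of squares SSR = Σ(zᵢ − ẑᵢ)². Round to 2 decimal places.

AᵀA·[a, b]ᵀ = Aᵀz reads: 6·a + 214·b = 411;  214·a + 13330·b = 26131.
Determinant 6·13330 − 214² = 34184.
a = (411·13330 − 214·26131)/34184 = -28351/8546; b = (6·26131 − 214·411)/34184 = 8604/4273.
Residuals: 2249/8546, -5833/8546, 857/8546, 5575/8546, 3835/8546, -6683/8546; SSR = 15243/8546.

SSR = 1.78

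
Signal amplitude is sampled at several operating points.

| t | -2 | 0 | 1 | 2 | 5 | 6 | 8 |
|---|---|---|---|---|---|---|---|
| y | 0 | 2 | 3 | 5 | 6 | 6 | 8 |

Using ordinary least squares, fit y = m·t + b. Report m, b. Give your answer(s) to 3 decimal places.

m = 0.745, b = 2.156

The normal system AᵀA·[m, b]ᵀ = Aᵀy is [[134, 20]; [20, 7]]·[m, b]ᵀ = [143, 30]ᵀ.
det = 134·7 − 20² = 538.
m = (143·7 − 20·30)/538 = 401/538; b = (134·30 − 20·143)/538 = 580/269.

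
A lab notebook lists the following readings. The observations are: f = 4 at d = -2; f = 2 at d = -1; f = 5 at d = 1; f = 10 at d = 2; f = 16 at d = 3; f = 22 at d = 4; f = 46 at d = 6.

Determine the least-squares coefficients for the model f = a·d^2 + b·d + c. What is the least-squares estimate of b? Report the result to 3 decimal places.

The normal equations are: 1667·a + 307·b + 71·c = 2215;  307·a + 71·b + 13·c = 427;  71·a + 13·b + 7·c = 105.
(Σd^2·d^2 = 1667, Σd^2·d = 307, Σd^2 = 71, Σd·d = 71, Σd = 13, Σ1 = 7, Σd^2·f = 2215, Σd·f = 427, Σf = 105.)
Solving the 3×3 system (Gaussian elimination) gives a = 23192/23961, b = 31949/23961, c = 3088/1141.

b = 1.333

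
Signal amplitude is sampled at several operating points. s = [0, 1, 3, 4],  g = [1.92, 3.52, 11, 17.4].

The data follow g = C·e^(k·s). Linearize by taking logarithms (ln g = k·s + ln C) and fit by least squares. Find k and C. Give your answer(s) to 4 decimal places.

k = 0.5548, C = 1.9773

Let Y = ln g. Fitting Y = k·s + ln C by least squares:
AᵀA = [[26.0000, 8.0000]; [8.0000, 4]], rhs = [19.8780, 7.1652]ᵀ  (here Σs = 8.0000, Σ(s)² = 26.0000, Σln g = 7.1652, Σs·ln g = 19.8780).
Slope k = (n·Σs·ln g − Σs·Σln g)/(n·Σ(s)² − (Σs)²) = (4·19.8780 − 8.0000·7.1652)/40.0000 = 0.55477; ln C = (Σln g − k·Σs)/n = 0.68174, so C = exp(0.68174) = 1.97732.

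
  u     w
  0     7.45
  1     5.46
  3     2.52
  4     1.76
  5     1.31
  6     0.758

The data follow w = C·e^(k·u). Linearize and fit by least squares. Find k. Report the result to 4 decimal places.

k = -0.3730

With ln wᵢ as the transformed response and uᵢ as the regressor:
Σu = 19.0000, Σ(u)² = 87.0000, Σln w = 5.1882, Σu·ln w = 6.4192.
Equations: 87.0000·k + 19.0000·ln C = 6.4192;  19.0000·k + 6·ln C = 5.1882.
Slope k = (n·Σu·ln w − Σu·Σln w)/(n·Σ(u)² − (Σu)²) = (6·6.4192 − 19.0000·5.1882)/161.0000 = -0.37305; ln C = (Σln w − k·Σu)/n = 2.04601.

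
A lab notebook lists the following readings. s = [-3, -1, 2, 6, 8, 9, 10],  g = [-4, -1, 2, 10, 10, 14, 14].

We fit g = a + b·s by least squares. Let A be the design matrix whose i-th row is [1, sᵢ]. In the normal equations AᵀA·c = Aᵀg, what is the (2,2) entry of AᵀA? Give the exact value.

295

Row 2 ↔ basis s, column 2 ↔ basis s, so (AᵀA)_{2,2} = Σᵢ (s)·(s) = (-3)·(-3) + (-1)·(-1) + (2)·(2) + (6)·(6) + (8)·(8) + (9)·(9) + (10)·(10) = 295.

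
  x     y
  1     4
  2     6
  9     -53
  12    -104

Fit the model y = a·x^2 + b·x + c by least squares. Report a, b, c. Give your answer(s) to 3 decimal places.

a = -0.920, b = 2.006, c = 4.135

Sums needed: Σx^2·x^2 = 27314, Σx^2·x = 2466, Σx^2 = 230, Σx·x = 230, Σx = 24, Σ1 = 4.
For Mᵀy: Σx^2·y = -19241, Σx·y = -1709, Σy = -147.
MᵀM·[a, b, c]ᵀ = Mᵀy becomes [[27314, 2466, 230]; [2466, 230, 24]; [230, 24, 4]]·[a, b, c]ᵀ = [-19241, -1709, -147]ᵀ.
Inverting the 3×3 Gram matrix, [a, b, c]ᵀ = [-29689/32258, 32354/16129, 66694/16129]ᵀ.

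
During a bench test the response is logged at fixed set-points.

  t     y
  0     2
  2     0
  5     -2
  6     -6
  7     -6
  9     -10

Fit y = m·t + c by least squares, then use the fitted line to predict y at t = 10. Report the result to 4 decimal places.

ŷ = -10.4195

XᵀX·[m, c]ᵀ = Xᵀy reads: 195·m + 29·c = -178;  29·m + 6·c = -22.
(Σt·t = 195, Σt = 29, Σ1 = 6, Σt·y = -178, Σy = -22.)
Δ = 195·6 − 29² = 329.
m = ((-178)·6 − 29·(-22))/329 = -430/329; c = (195·(-22) − 29·(-178))/329 = 872/329.
At t = 10: ŷ = (-430/329)·(10) + (872/329)·(1) = -3428/329.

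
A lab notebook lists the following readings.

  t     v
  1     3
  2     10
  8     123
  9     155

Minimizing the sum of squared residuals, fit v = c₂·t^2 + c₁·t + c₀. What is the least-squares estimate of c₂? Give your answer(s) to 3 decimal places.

c₂ = 1.786

With design matrix M, MᵀM = [[10674, 1250, 150]; [1250, 150, 20]; [150, 20, 4]] and Mᵀv = [20470, 2402, 291]ᵀ.
Row-reducing yields c₂ = 25/14, c₁ = 379/350, c₀ = 13/35.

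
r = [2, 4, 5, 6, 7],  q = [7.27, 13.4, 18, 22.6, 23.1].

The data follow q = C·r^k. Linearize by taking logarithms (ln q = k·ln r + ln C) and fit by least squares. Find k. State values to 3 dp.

Taking logs, ln q = k·ln r + ln C, so regress ln q on ln r.
Σln r = 7.4265, Σ(ln r)² = 11.9895, Σln q = 13.7272, Σln r·ln q = 21.3211.
Equations: 11.9895·k + 7.4265·ln C = 21.3211;  7.4265·k + 5·ln C = 13.7272.
Solving (det = 4.7940): k = 0.97210, ln C = 1.30156.

k = 0.972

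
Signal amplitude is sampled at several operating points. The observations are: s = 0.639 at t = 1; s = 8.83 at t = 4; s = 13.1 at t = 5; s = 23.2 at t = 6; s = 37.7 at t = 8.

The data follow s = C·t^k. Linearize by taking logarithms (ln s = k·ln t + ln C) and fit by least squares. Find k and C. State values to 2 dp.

With ln sᵢ as the transformed response and ln tᵢ as the regressor:
Σln t = 6.8669, Σ(ln t)² = 12.0466, Σln s = 11.0767, Σln t·ln s = 20.3413.
Equations: 12.0466·k + 6.8669·ln C = 20.3413;  6.8669·k + 5·ln C = 11.0767.
Slope k = (n·Σln t·ln s − Σln t·Σln s)/(n·Σ(ln t)² − (Σln t)²) = (5·20.3413 − 6.8669·11.0767)/13.0781 = 1.96076; ln C = (Σln s − k·Σln t)/n = -0.47754, so C = exp(-0.47754) = 0.62031.

k = 1.96, C = 0.62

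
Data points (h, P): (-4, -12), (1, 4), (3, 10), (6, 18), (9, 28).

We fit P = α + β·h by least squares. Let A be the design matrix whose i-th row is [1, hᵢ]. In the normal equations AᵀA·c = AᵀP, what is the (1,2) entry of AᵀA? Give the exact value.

Row 1 ↔ basis 1, column 2 ↔ basis h, so (AᵀA)_{1,2} = Σᵢ h = (1)·(-4) + (1)·(1) + (1)·(3) + (1)·(6) + (1)·(9) = 15.

15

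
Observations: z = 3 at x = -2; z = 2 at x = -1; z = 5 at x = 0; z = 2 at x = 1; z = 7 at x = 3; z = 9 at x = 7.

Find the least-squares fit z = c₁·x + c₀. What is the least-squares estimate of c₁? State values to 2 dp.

MᵀM·[c₁, c₀]ᵀ = Mᵀz reads: 64·c₁ + 8·c₀ = 78;  8·c₁ + 6·c₀ = 28.
Determinant 64·6 − 8² = 320.
c₁ = (78·6 − 8·28)/320 = 61/80; c₀ = (64·28 − 8·78)/320 = 73/20.

c₁ = 0.76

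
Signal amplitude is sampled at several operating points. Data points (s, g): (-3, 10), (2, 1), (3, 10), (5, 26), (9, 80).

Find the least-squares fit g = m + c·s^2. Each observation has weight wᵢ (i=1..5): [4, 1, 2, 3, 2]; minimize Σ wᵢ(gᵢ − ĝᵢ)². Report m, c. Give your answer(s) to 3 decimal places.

Normal-equation sums: Σwᵢ·1 = 12, Σwᵢ·s^2 = 295, Σwᵢ·s^2·s^2 = 15499.
For MᵀWg: Σwᵢ·g = 299, Σwᵢ·s^2·g = 15454.
det = 12·15499 − 295² = 98963.
m = (299·15499 − 295·15454)/98963 = 75271/98963; c = (12·15454 − 295·299)/98963 = 97243/98963.

m = 0.761, c = 0.983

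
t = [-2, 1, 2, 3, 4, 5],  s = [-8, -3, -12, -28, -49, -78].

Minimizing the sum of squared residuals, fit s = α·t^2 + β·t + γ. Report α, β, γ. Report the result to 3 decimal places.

α = -2.960, β = -1.019, γ = 1.645

MᵀM·[α, β, γ]ᵀ = Mᵀs reads: 995·α + 217·β + 59·γ = -3069;  217·α + 59·β + 13·γ = -681;  59·α + 13·β + 6·γ = -178.
Inverting the 3×3 Gram matrix, [α, β, γ]ᵀ = [-2865/968, -4933/4840, 181/110]ᵀ.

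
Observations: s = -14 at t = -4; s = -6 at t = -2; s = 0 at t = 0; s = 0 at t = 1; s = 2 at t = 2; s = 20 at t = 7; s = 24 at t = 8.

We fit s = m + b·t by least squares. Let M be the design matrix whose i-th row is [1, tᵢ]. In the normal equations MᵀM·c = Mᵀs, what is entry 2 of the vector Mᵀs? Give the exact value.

404

Entry 2 ↔ basis t, so (Mᵀs)_{2} = Σᵢ (t)·sᵢ = (-4)·(-14) + (-2)·(-6) + (0)·(0) + (1)·(0) + (2)·(2) + (7)·(20) + (8)·(24) = 404.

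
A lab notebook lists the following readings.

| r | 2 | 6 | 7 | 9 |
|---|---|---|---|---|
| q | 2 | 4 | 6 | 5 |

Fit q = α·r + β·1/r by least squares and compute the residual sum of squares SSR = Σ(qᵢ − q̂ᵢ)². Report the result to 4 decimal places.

SSR = 2.5613

Entries of AᵀA: Σr·r = 170, Σr·1/r = 4, Σ1/r·1/r = 2465/7938.
Moment sums: Σr·q = 115, Σ1/r·q = 194/63.
Normal equations: [[170, 4]; [4, 2465/7938]]·[α, β]ᵀ = [115, 194/63]ᵀ.
Eliminating β: (2465/7938)·(row 1) − 4·(row 2) gives (146021/3969)·α = (2465/7938)·115 − 4·(194/63) = 185699/7938, so α = 185699/292042.
Then β = ((194/63) − 4·(185699/292042))/(2465/7938) = 252000/146021.
Residuals: -19657/146021, -15013/146021, 380359/292042, -267081/292042; SSR = 748017/292042.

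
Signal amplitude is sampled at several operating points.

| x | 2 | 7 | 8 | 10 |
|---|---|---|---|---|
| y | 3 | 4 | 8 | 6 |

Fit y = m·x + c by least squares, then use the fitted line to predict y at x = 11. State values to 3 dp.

With design matrix A, AᵀA = [[217, 27]; [27, 4]] and Aᵀy = [158, 21]ᵀ.
det = 217·4 − 27² = 139.
m = (158·4 − 27·21)/139 = 65/139; c = (217·21 − 27·158)/139 = 291/139.
At x = 11: ŷ = (65/139)·(11) + (291/139)·(1) = 1006/139.

ŷ = 7.237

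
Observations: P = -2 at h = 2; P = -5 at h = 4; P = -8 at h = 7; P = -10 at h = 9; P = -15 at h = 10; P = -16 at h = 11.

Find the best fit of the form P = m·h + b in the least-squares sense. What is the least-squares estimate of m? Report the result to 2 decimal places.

m = -1.51

From the data, Σh·h = 371, Σh = 43, Σ1 = 6.
And Σh·P = -496, ΣP = -56.
Determinant 371·6 − 43² = 377.
m = ((-496)·6 − 43·(-56))/377 = -568/377; b = (371·(-56) − 43·(-496))/377 = 552/377.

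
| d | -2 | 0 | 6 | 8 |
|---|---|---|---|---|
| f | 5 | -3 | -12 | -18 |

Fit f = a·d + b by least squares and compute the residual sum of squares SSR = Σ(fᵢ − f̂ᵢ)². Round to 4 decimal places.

SSR = 9.4706

The normal system AᵀA·[a, b]ᵀ = Aᵀf is [[104, 12]; [12, 4]]·[a, b]ᵀ = [-226, -28]ᵀ.
Eliminating b: 4·(row 1) − 12·(row 2) gives 272·a = 4·(-226) − 12·(-28) = -568, so a = -71/34.
Then b = ((-28) − 12·(-71/34))/4 = -25/34.
Residuals: 53/34, -77/34, 43/34, -19/34; SSR = 161/17.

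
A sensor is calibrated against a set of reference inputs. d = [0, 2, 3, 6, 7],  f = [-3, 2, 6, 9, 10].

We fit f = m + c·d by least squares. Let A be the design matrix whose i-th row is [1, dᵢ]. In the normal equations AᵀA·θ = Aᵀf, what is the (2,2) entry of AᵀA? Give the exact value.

98

Row 2 ↔ basis d, column 2 ↔ basis d, so (AᵀA)_{2,2} = Σᵢ (d)·(d) = (0)·(0) + (2)·(2) + (3)·(3) + (6)·(6) + (7)·(7) = 98.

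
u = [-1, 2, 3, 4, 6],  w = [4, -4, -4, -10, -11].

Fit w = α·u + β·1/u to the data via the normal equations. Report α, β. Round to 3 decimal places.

α = -1.841, β = -1.695

Normal-equation sums: Σu·u = 66, Σu·1/u = 5, Σ1/u·1/u = 209/144.
For Xᵀw: Σu·w = -130, Σ1/u·w = -35/3.
Normal equations: [[66, 5]; [5, 209/144]]·[α, β]ᵀ = [-130, -35/3]ᵀ.
Determinant 66·(209/144) − 5² = 1699/24.
α = ((-130)·(209/144) − 5·(-35/3))/(1699/24) = -9385/5097; β = (66·(-35/3) − 5·(-130))/(1699/24) = -2880/1699.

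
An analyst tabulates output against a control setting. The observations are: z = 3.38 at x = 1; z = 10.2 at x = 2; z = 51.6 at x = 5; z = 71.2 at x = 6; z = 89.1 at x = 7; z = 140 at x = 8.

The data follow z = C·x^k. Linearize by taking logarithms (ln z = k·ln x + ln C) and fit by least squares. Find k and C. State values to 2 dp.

With ln zᵢ as the transformed response and ln xᵢ as the regressor:
Σln x = 8.1197, Σ(ln x)² = 14.3918, Σln z = 21.1807, Σln x·ln z = 34.6119.
Equations: 14.3918·k + 8.1197·ln C = 34.6119;  8.1197·k + 6·ln C = 21.1807.
Δ = 14.3918·6 − (8.1197)² = 20.4213; k = (34.6119·6 − 8.1197·21.1807)/20.4213 = 1.74771, ln C = (14.3918·21.1807 − 8.1197·34.6119)/20.4213 = 1.16496, so C = exp(1.16496) = 3.20580.

k = 1.75, C = 3.21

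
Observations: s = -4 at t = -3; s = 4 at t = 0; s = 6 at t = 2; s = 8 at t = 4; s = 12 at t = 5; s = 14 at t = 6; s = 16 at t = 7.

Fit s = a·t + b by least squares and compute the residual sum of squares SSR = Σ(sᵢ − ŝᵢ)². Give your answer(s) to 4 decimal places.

SSR = 7.1579

The normal system XᵀX·[a, b]ᵀ = Xᵀs is [[139, 21]; [21, 7]]·[a, b]ᵀ = [312, 56]ᵀ.
Determinant 139·7 − 21² = 532.
a = (312·7 − 21·56)/532 = 36/19; b = (139·56 − 21·312)/532 = 44/19.
Residuals: -12/19, 32/19, -2/19, -36/19, 4/19, 6/19, 8/19; SSR = 136/19.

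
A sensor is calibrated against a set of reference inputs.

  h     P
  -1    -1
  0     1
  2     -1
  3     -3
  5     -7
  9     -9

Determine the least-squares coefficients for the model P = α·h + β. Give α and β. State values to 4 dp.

From the data, Σh·h = 120, Σh = 18, Σ1 = 6.
For XᵀP: Σh·P = -126, ΣP = -20.
XᵀX·[α, β]ᵀ = XᵀP becomes [[120, 18]; [18, 6]]·[α, β]ᵀ = [-126, -20]ᵀ.
Δ = 120·6 − 18² = 396.
α = ((-126)·6 − 18·(-20))/396 = -1; β = (120·(-20) − 18·(-126))/396 = -1/3.

α = -1.0000, β = -0.3333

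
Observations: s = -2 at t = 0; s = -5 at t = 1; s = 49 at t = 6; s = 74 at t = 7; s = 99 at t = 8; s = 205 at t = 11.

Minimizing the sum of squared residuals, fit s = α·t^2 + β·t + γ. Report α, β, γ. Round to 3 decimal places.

α = 2.035, β = -3.497, γ = -2.682

Normal-equation sums: Σt^2·t^2 = 22435, Σt^2·t = 2403, Σt^2 = 271, Σt·t = 271, Σt = 33, Σ1 = 6.
Moment sums: Σt^2·s = 36526, Σt·s = 3854, Σs = 420.
Normal equations: [[22435, 2403, 271]; [2403, 271, 33]; [271, 33, 6]]·[α, β, γ]ᵀ = [36526, 3854, 420]ᵀ.
Row-reducing yields α = 243543/119672, β = -418541/119672, γ = -160505/59836.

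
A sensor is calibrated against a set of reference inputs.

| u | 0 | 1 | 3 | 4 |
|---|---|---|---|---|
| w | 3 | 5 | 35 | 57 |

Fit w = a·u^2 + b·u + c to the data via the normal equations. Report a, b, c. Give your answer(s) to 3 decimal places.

a = 3.333, b = 0.467, c = 2.400

Compute the Gram sums: Σu^2·u^2 = 338, Σu^2·u = 92, Σu^2 = 26, Σu·u = 26, Σu = 8, Σ1 = 4.
Right-hand side: Σu^2·w = 1232, Σu·w = 338, Σw = 100.
So MᵀM·[a, b, c]ᵀ = Mᵀw: [[338, 92, 26]; [92, 26, 8]; [26, 8, 4]]·[a, b, c]ᵀ = [1232, 338, 100]ᵀ.
Inverting the 3×3 Gram matrix, [a, b, c]ᵀ = [10/3, 7/15, 12/5]ᵀ.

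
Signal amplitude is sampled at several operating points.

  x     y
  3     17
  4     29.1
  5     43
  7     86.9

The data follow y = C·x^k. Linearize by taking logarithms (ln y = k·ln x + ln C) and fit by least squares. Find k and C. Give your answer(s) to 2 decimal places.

k = 1.92, C = 2.04

Linearized form: ln y = k·ln x + ln C. From the 4 transformed points,
Σln x = 6.0403, Σ(ln x)² = 9.5056, Σln y = 14.4299, Σln x·ln y = 22.5269.
Equations: 9.5056·k + 6.0403·ln C = 22.5269;  6.0403·k + 4·ln C = 14.4299.
Slope k = (n·Σln x·ln y − Σln x·Σln y)/(n·Σ(ln x)² − (Σln x)²) = (4·22.5269 − 6.0403·14.4299)/1.5378 = 1.91649; ln C = (Σln y − k·Σln x)/n = 0.71345, so C = exp(0.71345) = 2.04103.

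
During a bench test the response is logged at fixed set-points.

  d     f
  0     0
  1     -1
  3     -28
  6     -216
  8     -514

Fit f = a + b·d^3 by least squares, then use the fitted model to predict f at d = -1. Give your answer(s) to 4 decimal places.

Normal-equation sums: Σ1 = 5, Σd^3 = 756, Σd^3·d^3 = 309530.
For Xᵀf: Σf = -759, Σd^3·f = -310581.
XᵀX·[a, b]ᵀ = Xᵀf becomes [[5, 756]; [756, 309530]]·[a, b]ᵀ = [-759, -310581]ᵀ.
Δ = 5·309530 − 756² = 976114.
a = ((-759)·309530 − 756·(-310581))/976114 = -67017/488057; b = (5·(-310581) − 756·(-759))/976114 = -979101/976114.
At d = -1: f̂ = (-67017/488057)·(1) + (-979101/976114)·(-1) = 845067/976114.

f̂ = 0.8657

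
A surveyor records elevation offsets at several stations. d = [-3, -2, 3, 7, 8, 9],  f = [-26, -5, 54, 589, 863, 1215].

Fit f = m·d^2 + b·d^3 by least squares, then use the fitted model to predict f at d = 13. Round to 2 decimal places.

The normal system XᵀX·[m, b]ᵀ = Xᵀf is [[13236, 108592]; [108592, 912756]]·[m, b]ᵀ = [182740, 1531818]ᵀ.
Eliminating b: 912756·(row 1) − 108592·(row 2) gives 289015952·m = 912756·182740 − 108592·1531818 = 453851184, so m = 28365699/18063497.
Then b = (1531818 − 108592·(28365699/18063497))/912756 = 53880121/36126994.
At d = 13: f̂ = (28365699/18063497)·(169) + (53880121/36126994)·(2197) = 127962232099/36126994.

f̂ = 3542.01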